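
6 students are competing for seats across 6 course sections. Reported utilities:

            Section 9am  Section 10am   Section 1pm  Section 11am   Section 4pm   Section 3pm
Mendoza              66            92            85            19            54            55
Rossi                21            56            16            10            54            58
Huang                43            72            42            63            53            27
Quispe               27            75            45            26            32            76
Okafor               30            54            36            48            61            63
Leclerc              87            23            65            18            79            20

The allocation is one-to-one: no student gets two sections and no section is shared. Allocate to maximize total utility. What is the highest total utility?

This is the linear assignment problem.
Optimal: Mendoza→Section 1pm (85 points), Rossi→Section 3pm (58 points), Huang→Section 11am (63 points), Quispe→Section 10am (75 points), Okafor→Section 4pm (61 points), Leclerc→Section 9am (87 points) — total 85+58+63+75+61+87 = 429 points.
Row-greedy (each student in turn takes its best remaining section) gives 406 points, worse by 23.
No other one-to-one assignment exceeds 429 points.

Maximum total: 429 points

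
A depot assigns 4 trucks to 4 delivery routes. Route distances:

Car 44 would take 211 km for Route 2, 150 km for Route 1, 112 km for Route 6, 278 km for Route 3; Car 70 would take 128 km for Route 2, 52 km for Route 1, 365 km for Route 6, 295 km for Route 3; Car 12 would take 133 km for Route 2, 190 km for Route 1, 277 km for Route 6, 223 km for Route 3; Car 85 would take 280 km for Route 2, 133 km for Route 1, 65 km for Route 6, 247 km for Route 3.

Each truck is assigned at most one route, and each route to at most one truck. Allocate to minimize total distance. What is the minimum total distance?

Min total: 528 km

Optimal: Car 44→Route 3 (278 km), Car 70→Route 1 (52 km), Car 12→Route 2 (133 km), Car 85→Route 6 (65 km) — total 278+52+133+65 = 528 km.
Next-best assignment: Car 44→Route 6, Car 70→Route 1, Car 12→Route 2, Car 85→Route 3 = 544 km.
Every other assignment is strictly worse.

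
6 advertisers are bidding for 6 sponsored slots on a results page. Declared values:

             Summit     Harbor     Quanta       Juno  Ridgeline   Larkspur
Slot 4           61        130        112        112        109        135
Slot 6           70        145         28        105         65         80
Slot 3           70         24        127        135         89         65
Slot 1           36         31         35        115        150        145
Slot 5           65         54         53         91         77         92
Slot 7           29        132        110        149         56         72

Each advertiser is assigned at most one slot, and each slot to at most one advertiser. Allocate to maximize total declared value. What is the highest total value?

Optimal: Summit→Slot 5 ($65), Harbor→Slot 6 ($145), Quanta→Slot 3 ($127), Juno→Slot 7 ($149), Ridgeline→Slot 1 ($150), Larkspur→Slot 4 ($135) — total 65+145+127+149+150+135 = $771.
Row-greedy (each advertiser in turn takes its best remaining slot) gives $645, worse by 126.
Next-best assignment: Summit→Slot 5, Harbor→Slot 6, Quanta→Slot 3, Juno→Slot 7, Ridgeline→Slot 4, Larkspur→Slot 1 = $740.

Maximum total: $771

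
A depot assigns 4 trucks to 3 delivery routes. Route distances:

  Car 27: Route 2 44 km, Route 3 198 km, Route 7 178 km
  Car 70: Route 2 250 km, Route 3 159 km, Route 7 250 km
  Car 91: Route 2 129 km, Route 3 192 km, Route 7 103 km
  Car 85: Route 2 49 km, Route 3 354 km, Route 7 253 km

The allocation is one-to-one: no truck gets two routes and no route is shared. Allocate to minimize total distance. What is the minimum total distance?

Optimal: Car 27→Route 2 (44 km), Car 70→Route 3 (159 km), Car 91→Route 7 (103 km) — total 44+159+103 = 306 km.
Next-best assignment: Car 85→Route 2, Car 70→Route 3, Car 91→Route 7 = 311 km.
Every other assignment is strictly worse.

Minimum total: 306 km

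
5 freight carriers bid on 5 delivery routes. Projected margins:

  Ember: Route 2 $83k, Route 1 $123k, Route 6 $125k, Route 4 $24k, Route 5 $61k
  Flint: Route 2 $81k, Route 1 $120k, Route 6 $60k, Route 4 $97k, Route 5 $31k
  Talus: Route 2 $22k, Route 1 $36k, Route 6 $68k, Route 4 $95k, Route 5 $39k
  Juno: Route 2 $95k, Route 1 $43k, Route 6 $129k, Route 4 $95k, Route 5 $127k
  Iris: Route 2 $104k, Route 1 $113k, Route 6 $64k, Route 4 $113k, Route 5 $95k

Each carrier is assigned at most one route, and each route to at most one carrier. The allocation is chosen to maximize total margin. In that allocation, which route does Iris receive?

Iris receives Route 2.

Optimal: Ember→Route 6 ($125k), Flint→Route 1 ($120k), Talus→Route 4 ($95k), Juno→Route 5 ($127k), Iris→Route 2 ($104k) — total 125+120+95+127+104 = $571k.
Column-greedy (each route in turn goes to its best remaining carrier) gives $492k, worse by 79.
Next-best assignment: Ember→Route 6, Flint→Route 2, Talus→Route 4, Juno→Route 5, Iris→Route 1 = $541k.
Swapping Flint↔Juno (Flint→Route 5 $31k, Juno→Route 1 $43k) loses 173.
Every other assignment is strictly worse.
Iris's own top route is Route 1 ($113k), but forcing Iris→Route 1 and reassigning the rest optimally gives only $541k — worse by 30.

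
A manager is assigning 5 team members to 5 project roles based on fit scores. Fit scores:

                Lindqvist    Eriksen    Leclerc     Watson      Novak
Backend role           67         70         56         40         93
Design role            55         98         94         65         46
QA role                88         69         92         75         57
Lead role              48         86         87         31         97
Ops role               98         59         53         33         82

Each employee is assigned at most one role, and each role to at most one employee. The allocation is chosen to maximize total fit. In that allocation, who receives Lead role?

Leclerc receives Lead role.

Optimal: Lindqvist→Ops role (98 pts), Eriksen→Design role (98 pts), Leclerc→Lead role (87 pts), Watson→QA role (75 pts), Novak→Backend role (93 pts) — total 98+98+87+75+93 = 451 pts.
Max-entry greedy (repeatedly take the single best remaining cell) gives 425 pts, worse by 26.
Leclerc's own top role is Design role (94 pts), but forcing Leclerc→Design role and reassigning the rest optimally gives only 446 pts — worse by 5.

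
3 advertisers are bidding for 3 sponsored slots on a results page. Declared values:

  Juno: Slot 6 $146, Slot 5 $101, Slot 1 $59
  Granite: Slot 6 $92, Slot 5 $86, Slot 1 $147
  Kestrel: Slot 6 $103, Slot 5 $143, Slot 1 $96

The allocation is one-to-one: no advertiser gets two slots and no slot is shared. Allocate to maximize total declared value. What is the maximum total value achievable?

Max total: $436

Optimal: Juno→Slot 6 ($146), Granite→Slot 1 ($147), Kestrel→Slot 5 ($143) — total 146+147+143 = $436.
Swapping Granite↔Juno (Granite→Slot 6 $92, Juno→Slot 1 $59) loses 142.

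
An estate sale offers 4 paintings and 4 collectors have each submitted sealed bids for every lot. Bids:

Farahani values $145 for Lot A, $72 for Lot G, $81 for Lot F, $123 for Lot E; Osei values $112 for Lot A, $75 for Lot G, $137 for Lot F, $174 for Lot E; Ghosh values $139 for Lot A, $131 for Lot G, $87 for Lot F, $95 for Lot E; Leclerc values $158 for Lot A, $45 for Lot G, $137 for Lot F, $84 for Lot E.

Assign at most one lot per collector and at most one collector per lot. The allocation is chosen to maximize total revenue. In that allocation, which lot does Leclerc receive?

Leclerc receives Lot F.

Optimal: Farahani→Lot A ($145), Osei→Lot E ($174), Ghosh→Lot G ($131), Leclerc→Lot F ($137) — total 145+174+131+137 = $587.
Column-greedy (each lot in turn goes to its best remaining collector) gives $549, worse by 38.
Next-best assignment: Farahani→Lot E, Osei→Lot F, Ghosh→Lot G, Leclerc→Lot A = $549.
Swapping Osei↔Farahani (Osei→Lot A $112, Farahani→Lot E $123) loses 84.
Leclerc's own top lot is Lot A ($158), but forcing Leclerc→Lot A and reassigning the rest optimally gives only $549 — worse by 38.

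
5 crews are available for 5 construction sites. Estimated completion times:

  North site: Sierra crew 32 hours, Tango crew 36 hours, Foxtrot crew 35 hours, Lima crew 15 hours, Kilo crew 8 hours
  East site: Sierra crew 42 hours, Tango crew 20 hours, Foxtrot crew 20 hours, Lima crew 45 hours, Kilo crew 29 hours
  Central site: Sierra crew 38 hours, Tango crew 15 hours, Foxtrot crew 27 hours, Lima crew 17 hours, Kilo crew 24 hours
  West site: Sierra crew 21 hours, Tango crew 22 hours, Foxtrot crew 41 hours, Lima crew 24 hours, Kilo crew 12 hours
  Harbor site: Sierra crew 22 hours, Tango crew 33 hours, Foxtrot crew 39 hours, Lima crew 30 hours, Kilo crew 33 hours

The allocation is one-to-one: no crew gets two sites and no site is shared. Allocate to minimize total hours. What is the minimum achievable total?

Treat this as an assignment problem: match each crew to one site.
Optimal: Sierra crew→Harbor site (22 hours), Tango crew→Central site (15 hours), Foxtrot crew→East site (20 hours), Lima crew→North site (15 hours), Kilo crew→West site (12 hours) — total 22+15+20+15+12 = 84 hours.
Row-greedy (each crew in turn takes its cheapest remaining site) gives 104 hours, worse by 20.
Next-best assignment: Sierra crew→Harbor site, Tango crew→Central site, Foxtrot crew→East site, Lima crew→West site, Kilo crew→North site = 89 hours.
Swapping Tango crew↔Sierra crew (Tango crew→Harbor site 33 hours, Sierra crew→Central site 38 hours) adds 34.

Min total: 84 hours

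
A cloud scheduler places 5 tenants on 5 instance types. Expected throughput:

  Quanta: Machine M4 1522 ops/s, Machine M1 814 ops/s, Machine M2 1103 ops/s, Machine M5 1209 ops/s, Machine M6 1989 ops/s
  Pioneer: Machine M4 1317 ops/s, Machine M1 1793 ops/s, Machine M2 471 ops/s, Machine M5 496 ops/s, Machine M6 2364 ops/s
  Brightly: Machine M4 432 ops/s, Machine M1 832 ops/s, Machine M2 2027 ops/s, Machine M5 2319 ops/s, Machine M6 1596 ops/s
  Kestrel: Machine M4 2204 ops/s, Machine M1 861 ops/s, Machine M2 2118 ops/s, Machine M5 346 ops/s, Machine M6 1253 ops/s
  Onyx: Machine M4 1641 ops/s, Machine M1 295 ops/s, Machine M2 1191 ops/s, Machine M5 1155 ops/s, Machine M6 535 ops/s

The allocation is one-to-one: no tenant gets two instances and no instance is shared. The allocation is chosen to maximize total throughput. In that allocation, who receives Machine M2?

Kestrel receives Machine M2.

Treat this as an assignment problem: match each tenant to one instance.
Optimal: Quanta→Machine M6 (1989 ops/s), Pioneer→Machine M1 (1793 ops/s), Brightly→Machine M5 (2319 ops/s), Kestrel→Machine M2 (2118 ops/s), Onyx→Machine M4 (1641 ops/s) — total 1989+1793+2319+2118+1641 = 9860 ops/s.
Column-greedy (each instance in turn goes to its best remaining tenant) gives 7768 ops/s, worse by 2092.
Swapping Quanta↔Pioneer (Quanta→Machine M1 814 ops/s, Pioneer→Machine M6 2364 ops/s) loses 604.
No other one-to-one assignment exceeds 9860 ops/s.
Kestrel's own top instance is Machine M4 (2204 ops/s), but forcing Kestrel→Machine M4 and reassigning the rest optimally gives only 9496 ops/s — worse by 364.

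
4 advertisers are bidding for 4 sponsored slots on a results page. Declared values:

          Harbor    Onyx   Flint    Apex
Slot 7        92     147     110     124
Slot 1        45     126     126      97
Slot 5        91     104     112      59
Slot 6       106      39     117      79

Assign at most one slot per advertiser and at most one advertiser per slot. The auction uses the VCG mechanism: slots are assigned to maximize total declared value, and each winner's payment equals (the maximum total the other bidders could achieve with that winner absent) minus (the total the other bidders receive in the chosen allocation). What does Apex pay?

Apex pays $35.

Efficient allocation: Harbor→Slot 6 ($106), Onyx→Slot 1 ($126), Flint→Slot 5 ($112), Apex→Slot 7 ($124); total welfare W = $468.
Apex receives Slot 7 at value $124, so the others get W − 124 = $344.
Without Apex: best allocation of the remaining 3 bidders over all 4 slots is Harbor→Slot 6 ($106), Onyx→Slot 7 ($147), Flint→Slot 1 ($126), total $379.
VCG payment = (others' best without Apex) − (others' welfare with Apex) = 379 − 344 = $35.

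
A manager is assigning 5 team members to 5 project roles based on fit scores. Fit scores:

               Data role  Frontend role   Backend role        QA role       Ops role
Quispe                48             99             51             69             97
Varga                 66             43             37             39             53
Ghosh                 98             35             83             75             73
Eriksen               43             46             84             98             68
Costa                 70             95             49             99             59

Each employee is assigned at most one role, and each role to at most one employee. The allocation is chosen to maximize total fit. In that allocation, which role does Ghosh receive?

Ghosh receives Backend role.

Optimal: Quispe→Ops role (97 pts), Varga→Data role (66 pts), Ghosh→Backend role (83 pts), Eriksen→QA role (98 pts), Costa→Frontend role (95 pts) — total 97+66+83+98+95 = 439 pts.
Max-entry greedy (repeatedly take the single best remaining cell) gives 433 pts, worse by 6.
Every other assignment is strictly worse.
Ghosh's own top role is Data role (98 pts), but forcing Ghosh→Data role and reassigning the rest optimally gives only 433 pts — worse by 6.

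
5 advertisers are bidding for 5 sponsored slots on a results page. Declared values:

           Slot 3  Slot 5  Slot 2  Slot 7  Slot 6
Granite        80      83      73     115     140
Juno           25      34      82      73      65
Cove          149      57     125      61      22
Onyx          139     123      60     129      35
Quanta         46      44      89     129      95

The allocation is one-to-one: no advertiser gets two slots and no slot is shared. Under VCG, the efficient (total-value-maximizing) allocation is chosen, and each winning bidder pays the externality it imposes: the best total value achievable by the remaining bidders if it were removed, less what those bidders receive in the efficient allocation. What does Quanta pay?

Quanta pays $6.

Efficient allocation: Granite→Slot 6 ($140), Juno→Slot 2 ($82), Cove→Slot 3 ($149), Onyx→Slot 5 ($123), Quanta→Slot 7 ($129); total welfare W = $623.
Quanta receives Slot 7 at value $129, so the others get W − 129 = $494.
Without Quanta: best allocation of the remaining 4 bidders over all 5 slots is Granite→Slot 6 ($140), Juno→Slot 2 ($82), Cove→Slot 3 ($149), Onyx→Slot 7 ($129), total $500.
VCG payment = (others' best without Quanta) − (others' welfare with Quanta) = 500 − 494 = $6.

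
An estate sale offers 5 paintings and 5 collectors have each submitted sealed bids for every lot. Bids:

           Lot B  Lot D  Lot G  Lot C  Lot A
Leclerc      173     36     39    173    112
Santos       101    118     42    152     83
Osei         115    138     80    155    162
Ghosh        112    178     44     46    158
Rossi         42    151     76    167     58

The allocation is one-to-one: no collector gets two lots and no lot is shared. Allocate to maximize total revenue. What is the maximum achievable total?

Maximum total: $741

Optimal: Leclerc→Lot B ($173), Santos→Lot C ($152), Osei→Lot A ($162), Ghosh→Lot D ($178), Rossi→Lot G ($76) — total 173+152+162+178+76 = $741.
Column-greedy (each lot in turn goes to its best remaining collector) gives $681, worse by 60.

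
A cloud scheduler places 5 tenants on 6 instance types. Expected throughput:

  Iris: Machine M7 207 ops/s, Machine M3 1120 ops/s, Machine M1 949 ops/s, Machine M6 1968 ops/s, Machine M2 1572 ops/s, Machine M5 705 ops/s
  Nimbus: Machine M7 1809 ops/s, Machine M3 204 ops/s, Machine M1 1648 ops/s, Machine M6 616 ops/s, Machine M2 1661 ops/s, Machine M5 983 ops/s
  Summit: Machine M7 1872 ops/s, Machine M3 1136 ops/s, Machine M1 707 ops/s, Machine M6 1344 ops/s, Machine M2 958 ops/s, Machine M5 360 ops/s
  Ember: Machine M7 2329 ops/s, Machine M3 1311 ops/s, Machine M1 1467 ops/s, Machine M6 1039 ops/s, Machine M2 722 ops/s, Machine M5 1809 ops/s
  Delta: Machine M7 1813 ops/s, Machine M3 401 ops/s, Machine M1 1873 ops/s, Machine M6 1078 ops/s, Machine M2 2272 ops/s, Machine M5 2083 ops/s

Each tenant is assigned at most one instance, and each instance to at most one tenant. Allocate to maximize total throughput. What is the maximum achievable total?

Maximum total: 9569 ops/s

This is a one-to-one assignment (maximum-weight bipartite matching).
Optimal: Iris→Machine M6 (1968 ops/s), Nimbus→Machine M1 (1648 ops/s), Summit→Machine M7 (1872 ops/s), Ember→Machine M5 (1809 ops/s), Delta→Machine M2 (2272 ops/s) — total 1968+1648+1872+1809+2272 = 9569 ops/s.
Swapping Summit↔Ember (Summit→Machine M5 360 ops/s, Ember→Machine M7 2329 ops/s) loses 992.
Checked against all permutations: 9569 ops/s is optimal.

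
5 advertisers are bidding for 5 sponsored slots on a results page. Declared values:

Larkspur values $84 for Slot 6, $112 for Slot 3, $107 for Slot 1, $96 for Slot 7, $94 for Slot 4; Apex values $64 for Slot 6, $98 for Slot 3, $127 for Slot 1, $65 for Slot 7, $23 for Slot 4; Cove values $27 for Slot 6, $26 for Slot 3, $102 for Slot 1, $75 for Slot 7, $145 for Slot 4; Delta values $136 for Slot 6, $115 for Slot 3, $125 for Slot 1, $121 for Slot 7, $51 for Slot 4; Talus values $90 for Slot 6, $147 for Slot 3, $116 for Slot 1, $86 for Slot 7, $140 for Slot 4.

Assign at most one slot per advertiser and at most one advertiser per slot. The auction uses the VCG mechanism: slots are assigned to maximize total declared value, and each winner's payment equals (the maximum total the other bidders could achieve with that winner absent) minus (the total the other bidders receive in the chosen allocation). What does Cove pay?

Efficient allocation: Larkspur→Slot 7 ($96), Apex→Slot 1 ($127), Cove→Slot 4 ($145), Delta→Slot 6 ($136), Talus→Slot 3 ($147); total welfare W = $651.
Cove receives Slot 4 at value $145, so the others get W − 145 = $506.
Without Cove: best allocation of the remaining 4 bidders over all 5 slots is Larkspur→Slot 3 ($112), Apex→Slot 1 ($127), Delta→Slot 6 ($136), Talus→Slot 4 ($140), total $515.
VCG payment = (others' best without Cove) − (others' welfare with Cove) = 515 − 506 = $9.

Cove pays $9.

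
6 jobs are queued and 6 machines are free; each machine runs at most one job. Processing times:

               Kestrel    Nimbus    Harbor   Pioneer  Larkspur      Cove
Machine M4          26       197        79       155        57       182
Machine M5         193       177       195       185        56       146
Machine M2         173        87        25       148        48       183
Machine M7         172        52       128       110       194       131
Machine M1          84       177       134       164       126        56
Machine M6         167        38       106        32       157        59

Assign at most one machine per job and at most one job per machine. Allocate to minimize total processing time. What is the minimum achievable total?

Optimal: Kestrel→Machine M4 (26 min), Nimbus→Machine M7 (52 min), Harbor→Machine M2 (25 min), Pioneer→Machine M6 (32 min), Larkspur→Machine M5 (56 min), Cove→Machine M1 (56 min) — total 26+52+25+32+56+56 = 247 min.
Row-greedy (each job in turn takes its cheapest remaining machine) gives 311 min, worse by 64.
Next-best assignment: Kestrel→Machine M4, Nimbus→Machine M6, Harbor→Machine M2, Pioneer→Machine M7, Larkspur→Machine M5, Cove→Machine M1 = 311 min.
Swapping Pioneer↔Larkspur (Pioneer→Machine M5 185 min, Larkspur→Machine M6 157 min) adds 254.

Min total: 247 min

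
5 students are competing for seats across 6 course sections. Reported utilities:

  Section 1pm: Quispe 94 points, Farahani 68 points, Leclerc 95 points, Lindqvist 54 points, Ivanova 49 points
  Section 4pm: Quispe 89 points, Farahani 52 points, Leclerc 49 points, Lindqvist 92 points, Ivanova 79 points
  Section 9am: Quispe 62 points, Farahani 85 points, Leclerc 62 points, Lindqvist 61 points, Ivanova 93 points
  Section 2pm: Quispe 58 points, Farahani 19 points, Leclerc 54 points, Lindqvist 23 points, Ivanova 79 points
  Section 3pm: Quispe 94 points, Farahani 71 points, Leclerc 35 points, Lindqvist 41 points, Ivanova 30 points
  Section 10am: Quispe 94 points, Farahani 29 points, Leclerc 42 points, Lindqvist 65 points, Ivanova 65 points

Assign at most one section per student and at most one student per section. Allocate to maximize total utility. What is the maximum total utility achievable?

Maximum total: 445 points

Optimal: Quispe→Section 3pm (94 points), Farahani→Section 9am (85 points), Leclerc→Section 1pm (95 points), Lindqvist→Section 4pm (92 points), Ivanova→Section 2pm (79 points) — total 94+85+95+92+79 = 445 points.
Column-greedy (each section in turn goes to its best remaining student) gives 409 points, worse by 36.
Checked against all permutations: 445 points is optimal.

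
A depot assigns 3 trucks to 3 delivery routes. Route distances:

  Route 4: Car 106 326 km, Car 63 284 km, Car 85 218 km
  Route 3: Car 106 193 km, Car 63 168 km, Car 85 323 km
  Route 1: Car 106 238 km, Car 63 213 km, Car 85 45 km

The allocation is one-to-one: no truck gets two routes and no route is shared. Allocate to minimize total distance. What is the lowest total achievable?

Minimum total: 522 km

This is a one-to-one assignment (minimum-cost bipartite matching).
Optimal: Car 106→Route 3 (193 km), Car 63→Route 4 (284 km), Car 85→Route 1 (45 km) — total 193+284+45 = 522 km.
Min-entry greedy (repeatedly take the single cheapest remaining cell) gives 539 km, worse by 17.
Swapping Car 85↔Car 106 (Car 85→Route 3 323 km, Car 106→Route 1 238 km) adds 323.
Checked against all permutations: 522 km is optimal.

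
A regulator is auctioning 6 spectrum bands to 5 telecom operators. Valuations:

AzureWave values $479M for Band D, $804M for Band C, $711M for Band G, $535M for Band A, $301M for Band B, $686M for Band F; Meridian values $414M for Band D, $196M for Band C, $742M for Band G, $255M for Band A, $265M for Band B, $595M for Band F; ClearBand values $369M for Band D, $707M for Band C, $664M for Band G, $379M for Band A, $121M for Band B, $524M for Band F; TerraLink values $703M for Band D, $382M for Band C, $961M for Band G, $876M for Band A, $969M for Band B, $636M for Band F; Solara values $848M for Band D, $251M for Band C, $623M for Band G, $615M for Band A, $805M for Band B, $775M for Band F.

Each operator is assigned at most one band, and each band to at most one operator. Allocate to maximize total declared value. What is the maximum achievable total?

Maximum total: $3952M

Optimal: AzureWave→Band F ($686M), Meridian→Band G ($742M), ClearBand→Band C ($707M), TerraLink→Band B ($969M), Solara→Band D ($848M) — total 686+742+707+969+848 = $3952M.
Max-entry greedy (repeatedly take the single best remaining cell) gives $3887M, worse by 65.
Next-best assignment: AzureWave→Band C, Meridian→Band G, ClearBand→Band F, TerraLink→Band B, Solara→Band D = $3887M.
Every other assignment is strictly worse.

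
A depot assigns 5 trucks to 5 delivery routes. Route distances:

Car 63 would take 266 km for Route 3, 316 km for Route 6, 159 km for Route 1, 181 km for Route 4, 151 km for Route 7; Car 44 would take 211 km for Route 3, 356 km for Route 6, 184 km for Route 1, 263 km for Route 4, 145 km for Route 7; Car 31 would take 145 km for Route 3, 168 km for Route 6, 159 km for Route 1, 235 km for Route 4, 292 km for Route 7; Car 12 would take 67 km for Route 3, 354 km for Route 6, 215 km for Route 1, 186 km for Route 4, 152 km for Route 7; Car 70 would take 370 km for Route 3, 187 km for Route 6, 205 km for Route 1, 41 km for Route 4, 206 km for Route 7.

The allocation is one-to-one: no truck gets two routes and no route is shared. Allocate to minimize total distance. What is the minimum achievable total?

This is the linear assignment problem.
Optimal: Car 63→Route 1 (159 km), Car 44→Route 7 (145 km), Car 31→Route 6 (168 km), Car 12→Route 3 (67 km), Car 70→Route 4 (41 km) — total 159+145+168+67+41 = 580 km.
Row-greedy (each truck in turn takes its cheapest remaining route) gives 853 km, worse by 273.
Swapping Car 12↔Car 70 (Car 12→Route 4 186 km, Car 70→Route 3 370 km) adds 448.
Every other assignment is strictly worse.

Minimum total: 580 km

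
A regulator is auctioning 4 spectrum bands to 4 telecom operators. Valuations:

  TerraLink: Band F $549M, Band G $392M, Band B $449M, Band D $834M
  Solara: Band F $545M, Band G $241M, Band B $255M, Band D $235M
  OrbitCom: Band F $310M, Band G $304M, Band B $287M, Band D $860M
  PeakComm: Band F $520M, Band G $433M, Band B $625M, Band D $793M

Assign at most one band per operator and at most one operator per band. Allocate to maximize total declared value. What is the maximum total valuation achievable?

Maximum total: $2422M

Optimal: TerraLink→Band G ($392M), Solara→Band F ($545M), OrbitCom→Band D ($860M), PeakComm→Band B ($625M) — total 392+545+860+625 = $2422M.
Column-greedy (each band in turn goes to its best remaining operator) gives $1504M, worse by 918.
Checked against all permutations: $2422M is optimal.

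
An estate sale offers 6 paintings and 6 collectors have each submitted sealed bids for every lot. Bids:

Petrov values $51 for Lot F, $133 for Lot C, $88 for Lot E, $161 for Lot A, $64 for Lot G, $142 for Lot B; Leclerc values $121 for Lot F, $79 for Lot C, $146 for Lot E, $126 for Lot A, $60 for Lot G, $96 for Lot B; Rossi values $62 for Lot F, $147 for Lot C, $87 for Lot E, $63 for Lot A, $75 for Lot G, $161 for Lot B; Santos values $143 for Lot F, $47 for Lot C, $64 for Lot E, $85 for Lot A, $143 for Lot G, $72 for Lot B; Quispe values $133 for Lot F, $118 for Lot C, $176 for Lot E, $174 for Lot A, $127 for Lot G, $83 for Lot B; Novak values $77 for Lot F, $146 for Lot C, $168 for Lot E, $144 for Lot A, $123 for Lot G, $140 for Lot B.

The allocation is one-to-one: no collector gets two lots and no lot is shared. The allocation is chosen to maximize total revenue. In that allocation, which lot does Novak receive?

Novak receives Lot C.

Optimal: Petrov→Lot A ($161), Leclerc→Lot F ($121), Rossi→Lot B ($161), Santos→Lot G ($143), Quispe→Lot E ($176), Novak→Lot C ($146) — total 161+121+161+143+176+146 = $908.
Next-best assignment: Petrov→Lot C, Leclerc→Lot F, Rossi→Lot B, Santos→Lot G, Quispe→Lot A, Novak→Lot E = $900.
Swapping Quispe↔Petrov (Quispe→Lot A $174, Petrov→Lot E $88) loses 75.
Novak's own top lot is Lot E ($168), but forcing Novak→Lot E and reassigning the rest optimally gives only $900 — worse by 8.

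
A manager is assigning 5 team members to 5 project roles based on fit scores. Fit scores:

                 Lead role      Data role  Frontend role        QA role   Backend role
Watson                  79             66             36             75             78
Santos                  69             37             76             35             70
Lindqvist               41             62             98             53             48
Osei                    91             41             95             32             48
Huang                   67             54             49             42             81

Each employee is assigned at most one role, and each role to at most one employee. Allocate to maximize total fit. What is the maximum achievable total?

Maximum total: 388 pts

This is a one-to-one assignment (maximum-weight bipartite matching).
Optimal: Watson→QA role (75 pts), Santos→Backend role (70 pts), Lindqvist→Frontend role (98 pts), Osei→Lead role (91 pts), Huang→Data role (54 pts) — total 75+70+98+91+54 = 388 pts.
Row-greedy (each employee in turn takes its best remaining role) gives 307 pts, worse by 81.
Swapping Watson↔Lindqvist (Watson→Frontend role 36 pts, Lindqvist→QA role 53 pts) loses 84.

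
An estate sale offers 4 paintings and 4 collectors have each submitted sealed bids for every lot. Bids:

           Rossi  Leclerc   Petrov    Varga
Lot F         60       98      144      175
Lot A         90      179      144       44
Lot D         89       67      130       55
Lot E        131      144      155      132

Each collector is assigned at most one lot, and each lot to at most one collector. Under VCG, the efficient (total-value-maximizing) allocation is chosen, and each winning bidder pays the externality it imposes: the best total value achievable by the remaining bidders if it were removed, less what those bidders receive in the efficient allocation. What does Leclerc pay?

Leclerc pays $14.

Efficient allocation: Rossi→Lot E ($131), Leclerc→Lot A ($179), Petrov→Lot D ($130), Varga→Lot F ($175); total welfare W = $615.
Leclerc receives Lot A at value $179, so the others get W − 179 = $436.
Without Leclerc: best allocation of the remaining 3 bidders over all 4 lots is Rossi→Lot E ($131), Petrov→Lot A ($144), Varga→Lot F ($175), total $450.
VCG payment = (others' best without Leclerc) − (others' welfare with Leclerc) = 450 − 436 = $14.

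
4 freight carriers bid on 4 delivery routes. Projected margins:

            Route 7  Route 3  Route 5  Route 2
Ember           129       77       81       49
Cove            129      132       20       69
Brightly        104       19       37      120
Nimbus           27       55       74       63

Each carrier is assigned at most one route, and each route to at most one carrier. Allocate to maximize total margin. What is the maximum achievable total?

Optimal: Ember→Route 7 ($129k), Cove→Route 3 ($132k), Brightly→Route 2 ($120k), Nimbus→Route 5 ($74k) — total 129+132+120+74 = $455k.

Maximum total: $455k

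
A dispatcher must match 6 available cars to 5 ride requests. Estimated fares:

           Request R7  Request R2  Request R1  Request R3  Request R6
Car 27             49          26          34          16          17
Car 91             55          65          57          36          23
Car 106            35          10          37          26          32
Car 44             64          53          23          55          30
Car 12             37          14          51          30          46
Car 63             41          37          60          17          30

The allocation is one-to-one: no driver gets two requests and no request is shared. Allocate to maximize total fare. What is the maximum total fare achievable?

Max total: $275

Optimal: Car 27→Request R7 ($49), Car 91→Request R2 ($65), Car 63→Request R1 ($60), Car 44→Request R3 ($55), Car 12→Request R6 ($46) — total 49+65+60+55+46 = $275.
Column-greedy (each request in turn goes to its best remaining driver) gives $251, worse by 24.
Checked against all permutations: $275 is optimal.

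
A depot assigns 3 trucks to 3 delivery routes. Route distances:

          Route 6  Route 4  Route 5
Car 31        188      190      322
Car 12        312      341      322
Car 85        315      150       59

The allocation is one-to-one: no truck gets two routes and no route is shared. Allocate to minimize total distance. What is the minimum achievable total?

Min total: 561 km

Optimal: Car 31→Route 4 (190 km), Car 12→Route 6 (312 km), Car 85→Route 5 (59 km) — total 190+312+59 = 561 km.
Min-entry greedy (repeatedly take the single cheapest remaining cell) gives 588 km, worse by 27.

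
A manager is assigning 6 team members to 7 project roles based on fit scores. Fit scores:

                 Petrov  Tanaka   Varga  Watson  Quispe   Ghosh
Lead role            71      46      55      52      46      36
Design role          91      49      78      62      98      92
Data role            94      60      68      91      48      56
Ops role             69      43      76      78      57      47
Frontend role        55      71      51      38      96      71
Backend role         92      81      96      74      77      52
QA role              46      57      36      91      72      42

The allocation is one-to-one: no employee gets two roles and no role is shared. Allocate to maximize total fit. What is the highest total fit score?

Treat this as an assignment problem: match each employee to one role.
Optimal: Petrov→Data role (94 pts), Tanaka→Backend role (81 pts), Varga→Ops role (76 pts), Watson→QA role (91 pts), Quispe→Frontend role (96 pts), Ghosh→Design role (92 pts) — total 94+81+76+91+96+92 = 530 pts.
Row-greedy (each employee in turn takes its best remaining role) gives 487 pts, worse by 43.

Maximum total: 530 pts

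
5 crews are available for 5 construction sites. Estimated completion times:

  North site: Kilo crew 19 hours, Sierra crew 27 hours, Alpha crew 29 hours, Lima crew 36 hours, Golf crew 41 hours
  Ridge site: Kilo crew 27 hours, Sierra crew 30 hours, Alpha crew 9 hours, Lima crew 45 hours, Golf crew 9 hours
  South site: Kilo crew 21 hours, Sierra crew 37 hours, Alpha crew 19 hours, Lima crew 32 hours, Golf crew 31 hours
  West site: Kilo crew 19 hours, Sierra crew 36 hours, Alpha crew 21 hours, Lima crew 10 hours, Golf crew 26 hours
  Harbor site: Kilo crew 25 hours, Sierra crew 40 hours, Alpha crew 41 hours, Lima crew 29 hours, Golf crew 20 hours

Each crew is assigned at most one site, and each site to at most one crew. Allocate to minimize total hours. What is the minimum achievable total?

Min total: 87 hours

Optimal: Kilo crew→South site (21 hours), Sierra crew→North site (27 hours), Alpha crew→Ridge site (9 hours), Lima crew→West site (10 hours), Golf crew→Harbor site (20 hours) — total 21+27+9+10+20 = 87 hours.
Column-greedy (each site in turn goes to its cheapest remaining crew) gives 109 hours, worse by 22.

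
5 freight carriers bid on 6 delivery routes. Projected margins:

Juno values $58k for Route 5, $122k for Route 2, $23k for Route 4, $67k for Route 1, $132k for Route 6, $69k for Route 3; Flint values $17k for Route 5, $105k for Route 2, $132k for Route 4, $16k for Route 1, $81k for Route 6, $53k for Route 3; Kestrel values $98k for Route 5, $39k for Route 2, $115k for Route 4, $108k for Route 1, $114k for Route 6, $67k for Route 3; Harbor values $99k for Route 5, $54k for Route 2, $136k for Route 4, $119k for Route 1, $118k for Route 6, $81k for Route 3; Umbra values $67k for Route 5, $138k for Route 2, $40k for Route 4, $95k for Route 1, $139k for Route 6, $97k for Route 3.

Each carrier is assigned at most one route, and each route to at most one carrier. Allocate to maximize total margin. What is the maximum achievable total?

Optimal: Juno→Route 6 ($132k), Flint→Route 4 ($132k), Kestrel→Route 5 ($98k), Harbor→Route 1 ($119k), Umbra→Route 2 ($138k) — total 132+132+98+119+138 = $619k.
Column-greedy (each route in turn goes to its best remaining carrier) gives $609k, worse by 10.
Next-best assignment: Juno→Route 2, Flint→Route 4, Kestrel→Route 5, Harbor→Route 1, Umbra→Route 6 = $610k.
Checked against all permutations: $619k is optimal.

Max total: $619k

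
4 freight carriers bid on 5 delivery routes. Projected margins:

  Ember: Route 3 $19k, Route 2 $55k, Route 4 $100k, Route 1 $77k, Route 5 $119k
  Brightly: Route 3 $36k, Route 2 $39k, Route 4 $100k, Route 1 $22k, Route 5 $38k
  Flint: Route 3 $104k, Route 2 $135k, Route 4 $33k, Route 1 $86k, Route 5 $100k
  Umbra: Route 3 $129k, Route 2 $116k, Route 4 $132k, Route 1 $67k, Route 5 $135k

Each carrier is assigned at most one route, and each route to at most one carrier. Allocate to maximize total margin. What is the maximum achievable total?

Max total: $483k

Treat this as an assignment problem: match each carrier to one route.
Optimal: Ember→Route 5 ($119k), Brightly→Route 4 ($100k), Flint→Route 2 ($135k), Umbra→Route 3 ($129k) — total 119+100+135+129 = $483k.
Column-greedy (each route in turn goes to its best remaining carrier) gives $386k, worse by 97.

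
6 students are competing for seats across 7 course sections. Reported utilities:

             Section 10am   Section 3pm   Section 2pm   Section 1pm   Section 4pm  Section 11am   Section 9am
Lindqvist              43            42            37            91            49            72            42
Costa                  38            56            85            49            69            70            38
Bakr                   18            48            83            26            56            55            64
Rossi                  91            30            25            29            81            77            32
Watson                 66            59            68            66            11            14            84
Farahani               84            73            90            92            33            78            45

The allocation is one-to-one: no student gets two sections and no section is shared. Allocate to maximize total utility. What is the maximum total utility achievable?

Max total: 496 points

Treat this as an assignment problem: match each student to one section.
Optimal: Lindqvist→Section 1pm (91 points), Costa→Section 4pm (69 points), Bakr→Section 2pm (83 points), Rossi→Section 10am (91 points), Watson→Section 9am (84 points), Farahani→Section 11am (78 points) — total 91+69+83+91+84+78 = 496 points.
Next-best assignment: Lindqvist→Section 1pm, Costa→Section 11am, Bakr→Section 2pm, Rossi→Section 4pm, Watson→Section 9am, Farahani→Section 10am = 493 points.
Checked against all permutations: 496 points is optimal.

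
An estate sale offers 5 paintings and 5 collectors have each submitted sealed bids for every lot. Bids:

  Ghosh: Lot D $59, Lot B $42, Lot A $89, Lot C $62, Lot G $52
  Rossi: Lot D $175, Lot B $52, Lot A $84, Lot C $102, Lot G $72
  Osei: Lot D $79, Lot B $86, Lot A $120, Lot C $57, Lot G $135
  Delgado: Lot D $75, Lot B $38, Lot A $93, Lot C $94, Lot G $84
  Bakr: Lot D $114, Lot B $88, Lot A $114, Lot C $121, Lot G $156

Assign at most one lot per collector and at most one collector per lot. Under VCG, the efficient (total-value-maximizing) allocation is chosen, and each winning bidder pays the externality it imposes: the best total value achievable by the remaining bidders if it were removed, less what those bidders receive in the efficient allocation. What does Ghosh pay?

Ghosh pays $34.

Efficient allocation: Ghosh→Lot A ($89), Rossi→Lot D ($175), Osei→Lot B ($86), Delgado→Lot C ($94), Bakr→Lot G ($156); total welfare W = $600.
Ghosh receives Lot A at value $89, so the others get W − 89 = $511.
Without Ghosh: best allocation of the remaining 4 bidders over all 5 lots is Rossi→Lot D ($175), Osei→Lot A ($120), Delgado→Lot C ($94), Bakr→Lot G ($156), total $545.
VCG payment = (others' best without Ghosh) − (others' welfare with Ghosh) = 545 − 511 = $34.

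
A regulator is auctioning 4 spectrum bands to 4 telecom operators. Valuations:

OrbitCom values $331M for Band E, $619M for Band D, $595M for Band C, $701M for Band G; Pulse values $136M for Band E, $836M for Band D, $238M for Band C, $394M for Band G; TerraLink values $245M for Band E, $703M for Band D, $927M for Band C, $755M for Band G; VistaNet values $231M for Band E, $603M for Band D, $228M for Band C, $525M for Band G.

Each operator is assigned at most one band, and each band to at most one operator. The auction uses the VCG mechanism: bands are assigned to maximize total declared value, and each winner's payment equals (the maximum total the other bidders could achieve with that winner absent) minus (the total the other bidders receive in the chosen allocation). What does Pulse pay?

Efficient allocation: OrbitCom→Band G ($701M), Pulse→Band D ($836M), TerraLink→Band C ($927M), VistaNet→Band E ($231M); total welfare W = $2695M.
Pulse receives Band D at value $836M, so the others get W − 836 = $1859M.
Without Pulse: best allocation of the remaining 3 bidders over all 4 bands is OrbitCom→Band G ($701M), TerraLink→Band C ($927M), VistaNet→Band D ($603M), total $2231M.
VCG payment = (others' best without Pulse) − (others' welfare with Pulse) = 2231 − 1859 = $372M.

Pulse pays $372M.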